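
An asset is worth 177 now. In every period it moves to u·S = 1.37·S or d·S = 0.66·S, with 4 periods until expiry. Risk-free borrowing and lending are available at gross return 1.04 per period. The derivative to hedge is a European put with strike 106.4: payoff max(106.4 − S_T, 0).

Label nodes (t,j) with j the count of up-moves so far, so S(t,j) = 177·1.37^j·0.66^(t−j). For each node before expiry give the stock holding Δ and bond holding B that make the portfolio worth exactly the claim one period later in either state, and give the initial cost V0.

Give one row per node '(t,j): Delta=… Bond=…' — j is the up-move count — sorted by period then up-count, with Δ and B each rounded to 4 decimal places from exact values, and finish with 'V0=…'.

(0,0): Delta=-0.1157 Bond=30.1204
(1,0): Delta=-0.2905 Bond=51.7425
(1,1): Delta=-0.0426 Bond=13.5945
(2,0): Delta=-0.6398 Bond=80.7502
(2,1): Delta=-0.1443 Bond=30.4187
(2,2): Delta=0.0000 Bond=0.0000
(3,0): Delta=-1.0000 Bond=102.3077
(3,1): Delta=-0.4892 Bond=68.0642
(3,2): Delta=0.0000 Bond=0.0000
(3,3): Delta=0.0000 Bond=0.0000
V0=9.6455

Since d<R<u, set p* = (R−d)/(u−d) = 0.5352; price each node as the discounted p*-expectation of its children.
Terminal payoffs: V(4,0)=72.8147, V(4,1)=36.6851, V(4,2)=0.0000, V(4,3)=0.0000, V(4,4)=0.0000
(3,0): S=50.8868. Δ = (V_up−V_dn)/(S_up−S_dn) = (36.6851−72.8147)/(69.7149−33.5853) = -1.0000. V = [p*·36.6851 + (1−p*)·72.8147]/1.04 = 51.4209. B = V − Δ·S = 102.3077.
(3,1): S=105.6286. Δ = (V_up−V_dn)/(S_up−S_dn) = (0.0000−36.6851)/(144.7112−69.7149) = -0.4892. V = [p*·0.0000 + (1−p*)·36.6851]/1.04 = 16.3950. B = V − Δ·S = 68.0642.
(3,2): S=219.2595. Δ = (V_up−V_dn)/(S_up−S_dn) = (0.0000−0.0000)/(300.3855−144.7112) = 0.0000. V = [p*·0.0000 + (1−p*)·0.0000]/1.04 = 0.0000. B = V − Δ·S = 0.0000.
(3,3): S=455.1295. Δ = (V_up−V_dn)/(S_up−S_dn) = (0.0000−0.0000)/(623.5274−300.3855) = 0.0000. V = [p*·0.0000 + (1−p*)·0.0000]/1.04 = 0.0000. B = V − Δ·S = 0.0000.
(2,0): S=77.1012. Δ = (V_up−V_dn)/(S_up−S_dn) = (16.3950−51.4209)/(105.6286−50.8868) = -0.6398. V = [p*·16.3950 + (1−p*)·51.4209]/1.04 = 31.4179. B = V − Δ·S = 80.7502.
(2,1): S=160.0434. Δ = (V_up−V_dn)/(S_up−S_dn) = (0.0000−16.3950)/(219.2595−105.6286) = -0.1443. V = [p*·0.0000 + (1−p*)·16.3950]/1.04 = 7.3271. B = V − Δ·S = 30.4187.
(2,2): S=332.2113. Δ = (V_up−V_dn)/(S_up−S_dn) = (0.0000−0.0000)/(455.1295−219.2595) = 0.0000. V = [p*·0.0000 + (1−p*)·0.0000]/1.04 = 0.0000. B = V − Δ·S = 0.0000.
(1,0): S=116.8200. Δ = (V_up−V_dn)/(S_up−S_dn) = (7.3271−31.4179)/(160.0434−77.1012) = -0.2905. V = [p*·7.3271 + (1−p*)·31.4179]/1.04 = 17.8118. B = V − Δ·S = 51.7425.
(1,1): S=242.4900. Δ = (V_up−V_dn)/(S_up−S_dn) = (0.0000−7.3271)/(332.2113−160.0434) = -0.0426. V = [p*·0.0000 + (1−p*)·7.3271]/1.04 = 3.2746. B = V − Δ·S = 13.5945.
(0,0): S=177.0000. Δ = (V_up−V_dn)/(S_up−S_dn) = (3.2746−17.8118)/(242.4900−116.8200) = -0.1157. V = [p*·3.2746 + (1−p*)·17.8118]/1.04 = 9.6455. B = V − Δ·S = 30.1204.
Check: Δ(0,0)·S0 + B(0,0) = 9.6455 = V0.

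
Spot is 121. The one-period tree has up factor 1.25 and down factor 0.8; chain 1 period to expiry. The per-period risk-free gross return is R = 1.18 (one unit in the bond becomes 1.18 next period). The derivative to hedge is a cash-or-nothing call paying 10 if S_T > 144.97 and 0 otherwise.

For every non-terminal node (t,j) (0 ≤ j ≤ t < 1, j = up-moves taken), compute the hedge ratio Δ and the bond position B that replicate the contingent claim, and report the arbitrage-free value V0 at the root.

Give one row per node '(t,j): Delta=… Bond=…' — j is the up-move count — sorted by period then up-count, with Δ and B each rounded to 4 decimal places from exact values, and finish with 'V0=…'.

(0,0): Delta=0.1837 Bond=-15.0659
V0=7.1563

The replicating-portfolio and risk-neutral prices coincide; use p* = (1.18−0.8)/(1.25−0.8) = 0.8444 for the latter.
Payoff layer (t=1): V(1,0)=0.0000, V(1,1)=10.0000
Node (0,0) S=121.0000: V=(p*·10.0000+(1−p*)·0.0000)/1.18=7.1563; Δ=(10.0000−0.0000)/(151.2500−96.8000)=0.1837; B=V−Δ·S=-15.0659
Each (Δ,B) replicates both successor values, so the strategy is self-financing and V0 is arbitrage-free.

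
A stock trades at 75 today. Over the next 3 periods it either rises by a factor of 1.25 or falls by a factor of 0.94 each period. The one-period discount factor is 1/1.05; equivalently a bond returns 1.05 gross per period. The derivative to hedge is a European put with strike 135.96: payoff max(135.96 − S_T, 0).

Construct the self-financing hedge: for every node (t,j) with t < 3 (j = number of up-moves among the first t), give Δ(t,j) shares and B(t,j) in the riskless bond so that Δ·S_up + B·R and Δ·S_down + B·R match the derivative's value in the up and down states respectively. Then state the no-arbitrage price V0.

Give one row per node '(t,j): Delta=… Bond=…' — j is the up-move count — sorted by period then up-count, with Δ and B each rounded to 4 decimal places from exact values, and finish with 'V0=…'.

(0,0): Delta=-0.9483 Bond=113.9763
(1,0): Delta=-1.0000 Bond=123.3197
(1,1): Delta=-0.8776 Bond=113.0487
(2,0): Delta=-1.0000 Bond=129.4857
(2,1): Delta=-1.0000 Bond=129.4857
(2,2): Delta=-0.7103 Bond=99.0927
V0=42.8535

Under the risk-neutral measure, an up-move has probability p* = (R−d)/(u−d) = 0.3548 and values discount at R = 1.05.
Terminal values V(3,·): V(3,0)=73.6662, V(3,1)=53.1225, V(3,2)=25.8038, V(3,3)=0.0000
  t=2,j=0: stock 66.2700 → up 82.8375 (V=53.1225), down 62.2938 (V=73.6662). Price 63.2157; hedge Δ=-1.0000, bond B=129.4857.
  t=2,j=1: stock 88.1250 → up 110.1562 (V=25.8038), down 82.8375 (V=53.1225). Price 41.3607; hedge Δ=-1.0000, bond B=129.4857.
  t=2,j=2: stock 117.1875 → up 146.4844 (V=0.0000), down 110.1562 (V=25.8038). Price 15.8548; hedge Δ=-0.7103, bond B=99.0927.
  t=1,j=0: stock 70.5000 → up 88.1250 (V=41.3607), down 66.2700 (V=63.2157). Price 52.8197; hedge Δ=-1.0000, bond B=123.3197.
  t=1,j=1: stock 93.7500 → up 117.1875 (V=15.8548), down 88.1250 (V=41.3607). Price 30.7717; hedge Δ=-0.8776, bond B=113.0487.
  t=0,j=0: stock 75.0000 → up 93.7500 (V=30.7717), down 70.5000 (V=52.8197). Price 42.8535; hedge Δ=-0.9483, bond B=113.9763.
Self-financing check: at every node Δ·S+B equals the discounted successor values.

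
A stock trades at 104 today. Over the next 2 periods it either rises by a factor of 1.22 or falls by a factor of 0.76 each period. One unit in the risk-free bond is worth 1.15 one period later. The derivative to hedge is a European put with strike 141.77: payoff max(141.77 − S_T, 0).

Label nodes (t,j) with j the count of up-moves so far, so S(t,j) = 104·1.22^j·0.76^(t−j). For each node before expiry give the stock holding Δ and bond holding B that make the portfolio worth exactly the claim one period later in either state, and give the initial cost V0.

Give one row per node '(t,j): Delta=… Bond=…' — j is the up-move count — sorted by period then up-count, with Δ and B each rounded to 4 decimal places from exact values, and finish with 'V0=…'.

(0,0): Delta=-0.7993 Bond=93.4042
(1,0): Delta=-1.0000 Bond=123.2783
(1,1): Delta=-0.7769 Bond=104.5676
V0=10.2771

No-arbitrage ⇒ martingale measure with p* = (R−d)/(u−d) = 0.8478.
At expiry t=2: V(2,0)=81.6996, V(2,1)=45.3412, V(2,2)=0.0000
(1,0): S=79.0400. Δ = (V_up−V_dn)/(S_up−S_dn) = (45.3412−81.6996)/(96.4288−60.0704) = -1.0000. V = [p*·45.3412 + (1−p*)·81.6996]/1.15 = 44.2383. B = V − Δ·S = 123.2783.
(1,1): S=126.8800. Δ = (V_up−V_dn)/(S_up−S_dn) = (0.0000−45.3412)/(154.7936−96.4288) = -0.7769. V = [p*·0.0000 + (1−p*)·45.3412]/1.15 = 5.9998. B = V − Δ·S = 104.5676.
(0,0): S=104.0000. Δ = (V_up−V_dn)/(S_up−S_dn) = (5.9998−44.2383)/(126.8800−79.0400) = -0.7993. V = [p*·5.9998 + (1−p*)·44.2383]/1.15 = 10.2771. B = V − Δ·S = 93.4042.
Self-financing check: at every node Δ·S+B equals the discounted successor values.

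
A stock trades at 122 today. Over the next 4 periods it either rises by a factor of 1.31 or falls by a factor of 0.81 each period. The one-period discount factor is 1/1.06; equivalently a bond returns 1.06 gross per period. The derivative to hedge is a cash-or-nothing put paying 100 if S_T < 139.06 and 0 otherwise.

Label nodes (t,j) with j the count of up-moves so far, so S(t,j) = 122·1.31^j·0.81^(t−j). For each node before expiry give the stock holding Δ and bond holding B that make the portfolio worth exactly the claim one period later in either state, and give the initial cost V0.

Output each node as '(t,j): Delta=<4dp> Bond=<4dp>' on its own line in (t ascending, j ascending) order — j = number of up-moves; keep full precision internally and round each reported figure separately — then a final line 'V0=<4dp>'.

(0,0): Delta=-0.5162 Bond=117.4279
(1,0): Delta=-0.4503 Bond=117.9665
(1,1): Delta=-0.5569 Bond=130.9806
(2,0): Delta=0.0000 Bond=88.9996
(2,1): Delta=-0.7287 Bond=161.0894
(2,2): Delta=-0.4506 Bond=116.5895
(3,0): Delta=0.0000 Bond=94.3396
(3,1): Delta=0.0000 Bond=94.3396
(3,2): Delta=-1.1793 Bond=247.1698
(3,3): Delta=0.0000 Bond=0.0000
V0=54.4564

No-arbitrage ⇒ martingale measure with p* = (R−d)/(u−d) = 0.5000.
Terminal payoffs: V(4,0)=100.0000, V(4,1)=100.0000, V(4,2)=100.0000, V(4,3)=0.0000, V(4,4)=0.0000
(3,0): S=64.8358. Δ = (V_up−V_dn)/(S_up−S_dn) = (100.0000−100.0000)/(84.9349−52.5170) = 0.0000. V = [p*·100.0000 + (1−p*)·100.0000]/1.06 = 94.3396. B = V − Δ·S = 94.3396.
(3,1): S=104.8579. Δ = (V_up−V_dn)/(S_up−S_dn) = (100.0000−100.0000)/(137.3639−84.9349) = 0.0000. V = [p*·100.0000 + (1−p*)·100.0000]/1.06 = 94.3396. B = V − Δ·S = 94.3396.
(3,2): S=169.5850. Δ = (V_up−V_dn)/(S_up−S_dn) = (0.0000−100.0000)/(222.1564−137.3639) = -1.1793. V = [p*·0.0000 + (1−p*)·100.0000]/1.06 = 47.1698. B = V − Δ·S = 247.1698.
(3,3): S=274.2671. Δ = (V_up−V_dn)/(S_up−S_dn) = (0.0000−0.0000)/(359.2899−222.1564) = 0.0000. V = [p*·0.0000 + (1−p*)·0.0000]/1.06 = 0.0000. B = V − Δ·S = 0.0000.
(2,0): S=80.0442. Δ = (V_up−V_dn)/(S_up−S_dn) = (94.3396−94.3396)/(104.8579−64.8358) = 0.0000. V = [p*·94.3396 + (1−p*)·94.3396]/1.06 = 88.9996. B = V − Δ·S = 88.9996.
(2,1): S=129.4542. Δ = (V_up−V_dn)/(S_up−S_dn) = (47.1698−94.3396)/(169.5850−104.8579) = -0.7287. V = [p*·47.1698 + (1−p*)·94.3396]/1.06 = 66.7497. B = V − Δ·S = 161.0894.
(2,2): S=209.3642. Δ = (V_up−V_dn)/(S_up−S_dn) = (0.0000−47.1698)/(274.2671−169.5850) = -0.4506. V = [p*·0.0000 + (1−p*)·47.1698]/1.06 = 22.2499. B = V − Δ·S = 116.5895.
(1,0): S=98.8200. Δ = (V_up−V_dn)/(S_up−S_dn) = (66.7497−88.9996)/(129.4542−80.0442) = -0.4503. V = [p*·66.7497 + (1−p*)·88.9996]/1.06 = 73.4667. B = V − Δ·S = 117.9665.
(1,1): S=159.8200. Δ = (V_up−V_dn)/(S_up−S_dn) = (22.2499−66.7497)/(209.3642−129.4542) = -0.5569. V = [p*·22.2499 + (1−p*)·66.7497]/1.06 = 41.9810. B = V − Δ·S = 130.9806.
(0,0): S=122.0000. Δ = (V_up−V_dn)/(S_up−S_dn) = (41.9810−73.4667)/(159.8200−98.8200) = -0.5162. V = [p*·41.9810 + (1−p*)·73.4667]/1.06 = 54.4564. B = V − Δ·S = 117.4279.
Self-financing check: at every node Δ·S+B equals the discounted successor values.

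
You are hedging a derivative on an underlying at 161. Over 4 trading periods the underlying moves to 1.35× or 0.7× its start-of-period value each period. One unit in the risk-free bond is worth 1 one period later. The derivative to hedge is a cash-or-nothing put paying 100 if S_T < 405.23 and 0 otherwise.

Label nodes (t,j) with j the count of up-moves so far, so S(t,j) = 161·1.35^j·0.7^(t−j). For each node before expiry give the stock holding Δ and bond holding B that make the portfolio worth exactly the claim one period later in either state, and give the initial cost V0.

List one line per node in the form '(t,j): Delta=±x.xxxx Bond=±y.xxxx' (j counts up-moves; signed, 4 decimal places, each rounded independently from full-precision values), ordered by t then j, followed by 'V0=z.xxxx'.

(0,0): Delta=-0.0939 Bond=110.5879
(1,0): Delta=0.0000 Bond=100.0000
(1,1): Delta=-0.1508 Bond=122.9404
(2,0): Delta=0.0000 Bond=100.0000
(2,1): Delta=0.0000 Bond=100.0000
(2,2): Delta=-0.2420 Bond=149.7041
(3,0): Delta=0.0000 Bond=100.0000
(3,1): Delta=0.0000 Bond=100.0000
(3,2): Delta=0.0000 Bond=100.0000
(3,3): Delta=-0.3884 Bond=207.6923
V0=95.4623

Risk-neutral probability p* = (R−d)/(u−d) = (1−0.7)/(1.35−0.7) = 0.4615.
At expiry t=4: V(4,0)=100.0000, V(4,1)=100.0000, V(4,2)=100.0000, V(4,3)=100.0000, V(4,4)=0.0000
(3,0): S=55.2230. Δ = (V_up−V_dn)/(S_up−S_dn) = (100.0000−100.0000)/(74.5510−38.6561) = 0.0000. V = [p*·100.0000 + (1−p*)·100.0000]/1 = 100.0000. B = V − Δ·S = 100.0000.
(3,1): S=106.5015. Δ = (V_up−V_dn)/(S_up−S_dn) = (100.0000−100.0000)/(143.7770−74.5510) = 0.0000. V = [p*·100.0000 + (1−p*)·100.0000]/1 = 100.0000. B = V − Δ·S = 100.0000.
(3,2): S=205.3957. Δ = (V_up−V_dn)/(S_up−S_dn) = (100.0000−100.0000)/(277.2843−143.7770) = 0.0000. V = [p*·100.0000 + (1−p*)·100.0000]/1 = 100.0000. B = V − Δ·S = 100.0000.
(3,3): S=396.1204. Δ = (V_up−V_dn)/(S_up−S_dn) = (0.0000−100.0000)/(534.7625−277.2843) = -0.3884. V = [p*·0.0000 + (1−p*)·100.0000]/1 = 53.8462. B = V − Δ·S = 207.6923.
(2,0): S=78.8900. Δ = (V_up−V_dn)/(S_up−S_dn) = (100.0000−100.0000)/(106.5015−55.2230) = 0.0000. V = [p*·100.0000 + (1−p*)·100.0000]/1 = 100.0000. B = V − Δ·S = 100.0000.
(2,1): S=152.1450. Δ = (V_up−V_dn)/(S_up−S_dn) = (100.0000−100.0000)/(205.3958−106.5015) = 0.0000. V = [p*·100.0000 + (1−p*)·100.0000]/1 = 100.0000. B = V − Δ·S = 100.0000.
(2,2): S=293.4225. Δ = (V_up−V_dn)/(S_up−S_dn) = (53.8462−100.0000)/(396.1204−205.3957) = -0.2420. V = [p*·53.8462 + (1−p*)·100.0000]/1 = 78.6982. B = V − Δ·S = 149.7041.
(1,0): S=112.7000. Δ = (V_up−V_dn)/(S_up−S_dn) = (100.0000−100.0000)/(152.1450−78.8900) = 0.0000. V = [p*·100.0000 + (1−p*)·100.0000]/1 = 100.0000. B = V − Δ·S = 100.0000.
(1,1): S=217.3500. Δ = (V_up−V_dn)/(S_up−S_dn) = (78.6982−100.0000)/(293.4225−152.1450) = -0.1508. V = [p*·78.6982 + (1−p*)·100.0000]/1 = 90.1684. B = V − Δ·S = 122.9404.
(0,0): S=161.0000. Δ = (V_up−V_dn)/(S_up−S_dn) = (90.1684−100.0000)/(217.3500−112.7000) = -0.0939. V = [p*·90.1684 + (1−p*)·100.0000]/1 = 95.4623. B = V − Δ·S = 110.5879.
Self-financing check: at every node Δ·S+B equals the discounted successor values.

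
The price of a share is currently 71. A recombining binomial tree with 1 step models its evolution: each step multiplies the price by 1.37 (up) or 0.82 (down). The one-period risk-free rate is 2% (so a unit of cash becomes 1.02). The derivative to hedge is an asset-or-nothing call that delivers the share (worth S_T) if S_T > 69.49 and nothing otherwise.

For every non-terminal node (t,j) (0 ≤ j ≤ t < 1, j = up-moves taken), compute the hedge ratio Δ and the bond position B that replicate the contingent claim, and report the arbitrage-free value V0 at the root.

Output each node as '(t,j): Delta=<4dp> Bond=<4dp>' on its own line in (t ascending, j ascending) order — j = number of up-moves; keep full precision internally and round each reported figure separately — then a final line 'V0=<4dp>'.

The replicating-portfolio and risk-neutral prices coincide; use p* = (1.02−0.82)/(1.37−0.82) = 0.3636 for the latter.
At expiry t=1: V(1,0)=0.0000, V(1,1)=97.2700
(0,0): S=71.0000. Δ = (V_up−V_dn)/(S_up−S_dn) = (97.2700−0.0000)/(97.2700−58.2200) = 2.4909. V = [p*·97.2700 + (1−p*)·0.0000]/1.02 = 34.6774. B = V − Δ·S = -142.1772.
Self-financing check: at every node Δ·S+B equals the discounted successor values.

(0,0): Delta=2.4909 Bond=-142.1772
V0=34.6774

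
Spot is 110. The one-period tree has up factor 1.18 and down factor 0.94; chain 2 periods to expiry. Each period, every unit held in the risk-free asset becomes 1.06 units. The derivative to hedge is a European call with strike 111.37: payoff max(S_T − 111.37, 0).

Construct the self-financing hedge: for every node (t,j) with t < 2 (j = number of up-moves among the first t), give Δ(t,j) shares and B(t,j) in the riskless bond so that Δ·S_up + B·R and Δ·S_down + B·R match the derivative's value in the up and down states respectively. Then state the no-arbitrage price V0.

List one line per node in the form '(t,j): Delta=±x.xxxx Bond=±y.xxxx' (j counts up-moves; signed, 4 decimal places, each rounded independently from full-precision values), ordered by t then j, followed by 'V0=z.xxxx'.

Under the risk-neutral measure, an up-move has probability p* = (R−d)/(u−d) = 0.5000 and values discount at R = 1.06.
Terminal values V(2,·): V(2,0)=0.0000, V(2,1)=10.6420, V(2,2)=41.7940
  t=1,j=0: stock 103.4000 → up 122.0120 (V=10.6420), down 97.1960 (V=0.0000). Price 5.0198; hedge Δ=0.4288, bond B=-39.3219.
  t=1,j=1: stock 129.8000 → up 153.1640 (V=41.7940), down 122.0120 (V=10.6420). Price 24.7340; hedge Δ=1.0000, bond B=-105.0660.
  t=0,j=0: stock 110.0000 → up 129.8000 (V=24.7340), down 103.4000 (V=5.0198). Price 14.0348; hedge Δ=0.7467, bond B=-68.1075.
Check: Δ(0,0)·S0 + B(0,0) = 14.0348 = V0.

(0,0): Delta=0.7467 Bond=-68.1075
(1,0): Delta=0.4288 Bond=-39.3219
(1,1): Delta=1.0000 Bond=-105.0660
V0=14.0348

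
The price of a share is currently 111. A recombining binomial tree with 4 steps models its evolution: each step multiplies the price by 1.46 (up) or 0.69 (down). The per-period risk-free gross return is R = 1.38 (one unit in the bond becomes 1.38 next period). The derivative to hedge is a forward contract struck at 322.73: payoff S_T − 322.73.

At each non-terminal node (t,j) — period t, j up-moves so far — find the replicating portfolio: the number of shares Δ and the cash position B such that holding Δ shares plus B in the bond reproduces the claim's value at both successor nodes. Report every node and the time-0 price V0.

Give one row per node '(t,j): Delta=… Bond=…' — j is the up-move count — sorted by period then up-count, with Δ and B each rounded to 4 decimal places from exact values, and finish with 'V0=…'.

(0,0): Delta=1.0000 Bond=-88.9863
(1,0): Delta=1.0000 Bond=-122.8010
(1,1): Delta=1.0000 Bond=-122.8010
(2,0): Delta=1.0000 Bond=-169.4654
(2,1): Delta=1.0000 Bond=-169.4654
(2,2): Delta=1.0000 Bond=-169.4654
(3,0): Delta=1.0000 Bond=-233.8623
(3,1): Delta=1.0000 Bond=-233.8623
(3,2): Delta=1.0000 Bond=-233.8623
(3,3): Delta=1.0000 Bond=-233.8623
V0=22.0137

No-arbitrage ⇒ martingale measure with p* = (R−d)/(u−d) = 0.8961.
At expiry t=4: V(4,0)=-297.5695, V(4,1)=-269.4918, V(4,2)=-210.0811, V(4,3)=-84.3715, V(4,4)=181.6228
Node (3,0) S=36.4645: V=(p*·-269.4918+(1−p*)·-297.5695)/1.38=-197.3978; Δ=(-269.4918−-297.5695)/(53.2382−25.1605)=1.0000; B=V−Δ·S=-233.8623
Node (3,1) S=77.1568: V=(p*·-210.0811+(1−p*)·-269.4918)/1.38=-156.7056; Δ=(-210.0811−-269.4918)/(112.6489−53.2382)=1.0000; B=V−Δ·S=-233.8623
Node (3,2) S=163.2592: V=(p*·-84.3715+(1−p*)·-210.0811)/1.38=-70.6031; Δ=(-84.3715−-210.0811)/(238.3585−112.6489)=1.0000; B=V−Δ·S=-233.8623
Node (3,3) S=345.4471: V=(p*·181.6228+(1−p*)·-84.3715)/1.38=111.5848; Δ=(181.6228−-84.3715)/(504.3528−238.3585)=1.0000; B=V−Δ·S=-233.8623
Node (2,0) S=52.8471: V=(p*·-156.7056+(1−p*)·-197.3978)/1.38=-116.6183; Δ=(-156.7056−-197.3978)/(77.1568−36.4645)=1.0000; B=V−Δ·S=-169.4654
Node (2,1) S=111.8214: V=(p*·-70.6031+(1−p*)·-156.7056)/1.38=-57.6440; Δ=(-70.6031−-156.7056)/(163.2592−77.1568)=1.0000; B=V−Δ·S=-169.4654
Node (2,2) S=236.6076: V=(p*·111.5848+(1−p*)·-70.6031)/1.38=67.1422; Δ=(111.5848−-70.6031)/(345.4471−163.2592)=1.0000; B=V−Δ·S=-169.4654
Node (1,0) S=76.5900: V=(p*·-57.6440+(1−p*)·-116.6183)/1.38=-46.2110; Δ=(-57.6440−-116.6183)/(111.8214−52.8471)=1.0000; B=V−Δ·S=-122.8010
Node (1,1) S=162.0600: V=(p*·67.1422+(1−p*)·-57.6440)/1.38=39.2590; Δ=(67.1422−-57.6440)/(236.6076−111.8214)=1.0000; B=V−Δ·S=-122.8010
Node (0,0) S=111.0000: V=(p*·39.2590+(1−p*)·-46.2110)/1.38=22.0137; Δ=(39.2590−-46.2110)/(162.0600−76.5900)=1.0000; B=V−Δ·S=-88.9863
Self-financing check: at every node Δ·S+B equals the discounted successor values.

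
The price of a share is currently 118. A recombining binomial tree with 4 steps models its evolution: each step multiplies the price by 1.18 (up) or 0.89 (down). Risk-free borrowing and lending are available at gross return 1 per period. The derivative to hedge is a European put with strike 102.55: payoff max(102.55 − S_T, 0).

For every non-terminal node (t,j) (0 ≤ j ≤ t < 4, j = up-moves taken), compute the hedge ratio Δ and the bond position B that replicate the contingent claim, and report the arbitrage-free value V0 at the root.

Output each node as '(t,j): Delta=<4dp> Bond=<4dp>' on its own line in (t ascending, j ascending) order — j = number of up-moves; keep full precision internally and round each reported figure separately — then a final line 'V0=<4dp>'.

(0,0): Delta=-0.2248 Bond=32.3533
(1,0): Delta=-0.3730 Bond=47.9192
(1,1): Delta=-0.0419 Bond=6.8819
(2,0): Delta=-0.6138 Bond=70.4274
(2,1): Delta=-0.0758 Bond=11.0875
(2,2): Delta=0.0000 Bond=0.0000
(3,0): Delta=-1.0000 Bond=102.5500
(3,1): Delta=-0.1373 Bond=17.8632
(3,2): Delta=0.0000 Bond=0.0000
(3,3): Delta=0.0000 Bond=0.0000
V0=5.8249

Under the risk-neutral measure, an up-move has probability p* = (R−d)/(u−d) = 0.3793 and values discount at R = 1.
At expiry t=4: V(4,0)=28.5142, V(4,1)=4.3901, V(4,2)=0.0000, V(4,3)=0.0000, V(4,4)=0.0000
(3,0): S=83.1863. Δ = (V_up−V_dn)/(S_up−S_dn) = (4.3901−28.5142)/(98.1599−74.0358) = -1.0000. V = [p*·4.3901 + (1−p*)·28.5142]/1 = 19.3637. B = V − Δ·S = 102.5500.
(3,1): S=110.2920. Δ = (V_up−V_dn)/(S_up−S_dn) = (0.0000−4.3901)/(130.1446−98.1599) = -0.1373. V = [p*·0.0000 + (1−p*)·4.3901]/1 = 2.7249. B = V − Δ·S = 17.8632.
(3,2): S=146.2298. Δ = (V_up−V_dn)/(S_up−S_dn) = (0.0000−0.0000)/(172.5512−130.1446) = 0.0000. V = [p*·0.0000 + (1−p*)·0.0000]/1 = 0.0000. B = V − Δ·S = 0.0000.
(3,3): S=193.8778. Δ = (V_up−V_dn)/(S_up−S_dn) = (0.0000−0.0000)/(228.7758−172.5512) = 0.0000. V = [p*·0.0000 + (1−p*)·0.0000]/1 = 0.0000. B = V − Δ·S = 0.0000.
(2,0): S=93.4678. Δ = (V_up−V_dn)/(S_up−S_dn) = (2.7249−19.3637)/(110.2920−83.1863) = -0.6138. V = [p*·2.7249 + (1−p*)·19.3637]/1 = 13.0524. B = V − Δ·S = 70.4274.
(2,1): S=123.9236. Δ = (V_up−V_dn)/(S_up−S_dn) = (0.0000−2.7249)/(146.2298−110.2920) = -0.0758. V = [p*·0.0000 + (1−p*)·2.7249]/1 = 1.6913. B = V − Δ·S = 11.0875.
(2,2): S=164.3032. Δ = (V_up−V_dn)/(S_up−S_dn) = (0.0000−0.0000)/(193.8778−146.2298) = 0.0000. V = [p*·0.0000 + (1−p*)·0.0000]/1 = 0.0000. B = V − Δ·S = 0.0000.
(1,0): S=105.0200. Δ = (V_up−V_dn)/(S_up−S_dn) = (1.6913−13.0524)/(123.9236−93.4678) = -0.3730. V = [p*·1.6913 + (1−p*)·13.0524]/1 = 8.7430. B = V − Δ·S = 47.9192.
(1,1): S=139.2400. Δ = (V_up−V_dn)/(S_up−S_dn) = (0.0000−1.6913)/(164.3032−123.9236) = -0.0419. V = [p*·0.0000 + (1−p*)·1.6913]/1 = 1.0498. B = V − Δ·S = 6.8819.
(0,0): S=118.0000. Δ = (V_up−V_dn)/(S_up−S_dn) = (1.0498−8.7430)/(139.2400−105.0200) = -0.2248. V = [p*·1.0498 + (1−p*)·8.7430]/1 = 5.8249. B = V − Δ·S = 32.3533.
Each (Δ,B) replicates both successor values, so the strategy is self-financing and V0 is arbitrage-free.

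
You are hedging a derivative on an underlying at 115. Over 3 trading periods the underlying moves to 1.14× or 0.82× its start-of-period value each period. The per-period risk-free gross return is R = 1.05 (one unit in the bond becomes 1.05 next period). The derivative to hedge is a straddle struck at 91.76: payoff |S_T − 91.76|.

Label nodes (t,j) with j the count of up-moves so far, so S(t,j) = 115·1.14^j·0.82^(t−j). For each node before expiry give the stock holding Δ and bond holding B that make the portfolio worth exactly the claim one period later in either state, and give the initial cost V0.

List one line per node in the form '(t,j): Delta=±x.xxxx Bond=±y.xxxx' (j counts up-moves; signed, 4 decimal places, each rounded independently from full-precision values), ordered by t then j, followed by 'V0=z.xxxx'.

The replicating-portfolio and risk-neutral prices coincide; use p* = (1.05−0.82)/(1.14−0.82) = 0.7188 for the latter.
Payoff layer (t=3): V(3,0)=28.3527, V(3,1)=3.6084, V(3,2)=30.7923, V(3,3)=78.6176
  t=2,j=0: stock 77.3260 → up 88.1516 (V=3.6084), down 63.4073 (V=28.3527). Price 10.0645; hedge Δ=-1.0000, bond B=87.3905.
  t=2,j=1: stock 107.5020 → up 122.5523 (V=30.7923), down 88.1516 (V=3.6084). Price 22.0446; hedge Δ=0.7902, bond B=-62.9052.
  t=2,j=2: stock 149.4540 → up 170.3776 (V=78.6176), down 122.5523 (V=30.7923). Price 62.0635; hedge Δ=1.0000, bond B=-87.3905.
  t=1,j=0: stock 94.3000 → up 107.5020 (V=22.0446), down 77.3260 (V=10.0645). Price 17.7859; hedge Δ=0.3970, bond B=-19.6519.
  t=1,j=1: stock 131.1000 → up 149.4540 (V=62.0635), down 107.5020 (V=22.0446). Price 48.3888; hedge Δ=0.9539, bond B=-76.6705.
  t=0,j=0: stock 115.0000 → up 131.1000 (V=48.3888), down 94.3000 (V=17.7859). Price 37.8873; hedge Δ=0.8316, bond B=-57.7467.
Root portfolio cost Δ·115+B reproduces V0=37.8873.

(0,0): Delta=0.8316 Bond=-57.7467
(1,0): Delta=0.3970 Bond=-19.6519
(1,1): Delta=0.9539 Bond=-76.6705
(2,0): Delta=-1.0000 Bond=87.3905
(2,1): Delta=0.7902 Bond=-62.9052
(2,2): Delta=1.0000 Bond=-87.3905
V0=37.8873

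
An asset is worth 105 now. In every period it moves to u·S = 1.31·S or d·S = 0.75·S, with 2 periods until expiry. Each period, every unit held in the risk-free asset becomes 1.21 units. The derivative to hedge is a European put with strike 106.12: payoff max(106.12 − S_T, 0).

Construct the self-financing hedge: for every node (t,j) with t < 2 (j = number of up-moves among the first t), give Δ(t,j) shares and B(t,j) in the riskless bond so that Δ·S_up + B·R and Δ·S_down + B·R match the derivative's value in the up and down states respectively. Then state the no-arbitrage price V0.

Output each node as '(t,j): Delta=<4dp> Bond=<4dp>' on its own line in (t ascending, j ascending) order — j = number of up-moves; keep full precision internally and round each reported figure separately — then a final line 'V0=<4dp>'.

(0,0): Delta=-0.1448 Bond=16.8247
(1,0): Delta=-1.0000 Bond=87.7025
(1,1): Delta=-0.0384 Bond=5.7177
V0=1.6175

Under the risk-neutral measure, an up-move has probability p* = (R−d)/(u−d) = 0.8214 and values discount at R = 1.21.
Terminal values V(2,·): V(2,0)=47.0575, V(2,1)=2.9575, V(2,2)=0.0000
(1,0): S=78.7500. Δ = (V_up−V_dn)/(S_up−S_dn) = (2.9575−47.0575)/(103.1625−59.0625) = -1.0000. V = [p*·2.9575 + (1−p*)·47.0575]/1.21 = 8.9525. B = V − Δ·S = 87.7025.
(1,1): S=137.5500. Δ = (V_up−V_dn)/(S_up−S_dn) = (0.0000−2.9575)/(180.1905−103.1625) = -0.0384. V = [p*·0.0000 + (1−p*)·2.9575]/1.21 = 0.4365. B = V − Δ·S = 5.7177.
(0,0): S=105.0000. Δ = (V_up−V_dn)/(S_up−S_dn) = (0.4365−8.9525)/(137.5500−78.7500) = -0.1448. V = [p*·0.4365 + (1−p*)·8.9525]/1.21 = 1.6175. B = V − Δ·S = 16.8247.
Root portfolio cost Δ·105+B reproduces V0=1.6175.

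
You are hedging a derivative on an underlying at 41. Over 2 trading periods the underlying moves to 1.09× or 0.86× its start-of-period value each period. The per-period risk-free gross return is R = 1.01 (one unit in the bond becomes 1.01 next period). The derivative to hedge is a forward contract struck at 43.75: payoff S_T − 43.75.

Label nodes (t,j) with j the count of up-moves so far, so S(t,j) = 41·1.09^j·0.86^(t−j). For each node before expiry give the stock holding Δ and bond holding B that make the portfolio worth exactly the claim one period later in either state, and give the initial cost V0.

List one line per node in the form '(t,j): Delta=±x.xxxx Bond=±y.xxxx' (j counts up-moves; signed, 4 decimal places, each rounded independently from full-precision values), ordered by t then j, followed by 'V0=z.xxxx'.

(0,0): Delta=1.0000 Bond=-42.8880
(1,0): Delta=1.0000 Bond=-43.3168
(1,1): Delta=1.0000 Bond=-43.3168
V0=-1.8880

No-arbitrage ⇒ martingale measure with p* = (R−d)/(u−d) = 0.6522.
Terminal values V(2,·): V(2,0)=-13.4264, V(2,1)=-5.3166, V(2,2)=4.9621
Node (1,0) S=35.2600: V=(p*·-5.3166+(1−p*)·-13.4264)/1.01=-8.0568; Δ=(-5.3166−-13.4264)/(38.4334−30.3236)=1.0000; B=V−Δ·S=-43.3168
Node (1,1) S=44.6900: V=(p*·4.9621+(1−p*)·-5.3166)/1.01=1.3732; Δ=(4.9621−-5.3166)/(48.7121−38.4334)=1.0000; B=V−Δ·S=-43.3168
Node (0,0) S=41.0000: V=(p*·1.3732+(1−p*)·-8.0568)/1.01=-1.8880; Δ=(1.3732−-8.0568)/(44.6900−35.2600)=1.0000; B=V−Δ·S=-42.8880
Root portfolio cost Δ·41+B reproduces V0=-1.8880.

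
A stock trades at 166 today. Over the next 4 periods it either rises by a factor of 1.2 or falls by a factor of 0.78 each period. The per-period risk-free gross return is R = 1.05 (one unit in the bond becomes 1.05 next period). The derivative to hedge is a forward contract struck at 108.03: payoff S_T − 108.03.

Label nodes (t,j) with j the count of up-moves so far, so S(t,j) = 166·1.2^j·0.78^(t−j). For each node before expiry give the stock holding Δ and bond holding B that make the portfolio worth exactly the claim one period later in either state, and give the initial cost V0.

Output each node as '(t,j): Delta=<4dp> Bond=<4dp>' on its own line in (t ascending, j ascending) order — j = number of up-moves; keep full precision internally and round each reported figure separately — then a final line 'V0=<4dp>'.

(0,0): Delta=1.0000 Bond=-88.8765
(1,0): Delta=1.0000 Bond=-93.3204
(1,1): Delta=1.0000 Bond=-93.3204
(2,0): Delta=1.0000 Bond=-97.9864
(2,1): Delta=1.0000 Bond=-97.9864
(2,2): Delta=1.0000 Bond=-97.9864
(3,0): Delta=1.0000 Bond=-102.8857
(3,1): Delta=1.0000 Bond=-102.8857
(3,2): Delta=1.0000 Bond=-102.8857
(3,3): Delta=1.0000 Bond=-102.8857
V0=77.1235

Under the risk-neutral measure, an up-move has probability p* = (R−d)/(u−d) = 0.6429 and values discount at R = 1.05.
Terminal payoffs: V(4,0)=-46.5850, V(4,1)=-13.4992, V(4,2)=37.4019, V(4,3)=115.7114, V(4,4)=236.1876
(3,0): S=78.7756. Δ = (V_up−V_dn)/(S_up−S_dn) = (-13.4992−-46.5850)/(94.5308−61.4450) = 1.0000. V = [p*·-13.4992 + (1−p*)·-46.5850]/1.05 = -24.1101. B = V − Δ·S = -102.8857.
(3,1): S=121.1933. Δ = (V_up−V_dn)/(S_up−S_dn) = (37.4019−-13.4992)/(145.4319−94.5308) = 1.0000. V = [p*·37.4019 + (1−p*)·-13.4992]/1.05 = 18.3076. B = V − Δ·S = -102.8857.
(3,2): S=186.4512. Δ = (V_up−V_dn)/(S_up−S_dn) = (115.7114−37.4019)/(223.7414−145.4319) = 1.0000. V = [p*·115.7114 + (1−p*)·37.4019]/1.05 = 83.5655. B = V − Δ·S = -102.8857.
(3,3): S=286.8480. Δ = (V_up−V_dn)/(S_up−S_dn) = (236.1876−115.7114)/(344.2176−223.7414) = 1.0000. V = [p*·236.1876 + (1−p*)·115.7114]/1.05 = 183.9623. B = V − Δ·S = -102.8857.
(2,0): S=100.9944. Δ = (V_up−V_dn)/(S_up−S_dn) = (18.3076−-24.1101)/(121.1933−78.7756) = 1.0000. V = [p*·18.3076 + (1−p*)·-24.1101]/1.05 = 3.0080. B = V − Δ·S = -97.9864.
(2,1): S=155.3760. Δ = (V_up−V_dn)/(S_up−S_dn) = (83.5655−18.3076)/(186.4512−121.1933) = 1.0000. V = [p*·83.5655 + (1−p*)·18.3076]/1.05 = 57.3896. B = V − Δ·S = -97.9864.
(2,2): S=239.0400. Δ = (V_up−V_dn)/(S_up−S_dn) = (183.9623−83.5655)/(286.8480−186.4512) = 1.0000. V = [p*·183.9623 + (1−p*)·83.5655]/1.05 = 141.0536. B = V − Δ·S = -97.9864.
(1,0): S=129.4800. Δ = (V_up−V_dn)/(S_up−S_dn) = (57.3896−3.0080)/(155.3760−100.9944) = 1.0000. V = [p*·57.3896 + (1−p*)·3.0080]/1.05 = 36.1596. B = V − Δ·S = -93.3204.
(1,1): S=199.2000. Δ = (V_up−V_dn)/(S_up−S_dn) = (141.0536−57.3896)/(239.0400−155.3760) = 1.0000. V = [p*·141.0536 + (1−p*)·57.3896]/1.05 = 105.8796. B = V − Δ·S = -93.3204.
(0,0): S=166.0000. Δ = (V_up−V_dn)/(S_up−S_dn) = (105.8796−36.1596)/(199.2000−129.4800) = 1.0000. V = [p*·105.8796 + (1−p*)·36.1596]/1.05 = 77.1235. B = V − Δ·S = -88.8765.
The time-0 hedge costs 77.1235, which is the no-arbitrage price.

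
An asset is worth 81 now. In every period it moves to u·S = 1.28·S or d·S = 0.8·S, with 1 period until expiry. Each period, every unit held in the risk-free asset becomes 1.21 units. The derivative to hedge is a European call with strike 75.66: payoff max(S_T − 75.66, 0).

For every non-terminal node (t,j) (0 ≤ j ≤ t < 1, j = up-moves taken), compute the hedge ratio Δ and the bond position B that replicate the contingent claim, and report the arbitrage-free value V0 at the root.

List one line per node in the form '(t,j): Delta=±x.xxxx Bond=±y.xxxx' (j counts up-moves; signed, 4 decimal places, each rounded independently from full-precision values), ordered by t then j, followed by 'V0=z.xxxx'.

Risk-neutral probability p* = (R−d)/(u−d) = (1.21−0.8)/(1.28−0.8) = 0.8542.
Terminal payoffs: V(1,0)=0.0000, V(1,1)=28.0200
  t=0,j=0: stock 81.0000 → up 103.6800 (V=28.0200), down 64.8000 (V=0.0000). Price 19.7800; hedge Δ=0.7207, bond B=-38.5950.
Check: Δ(0,0)·S0 + B(0,0) = 19.7800 = V0.

(0,0): Delta=0.7207 Bond=-38.5950
V0=19.7800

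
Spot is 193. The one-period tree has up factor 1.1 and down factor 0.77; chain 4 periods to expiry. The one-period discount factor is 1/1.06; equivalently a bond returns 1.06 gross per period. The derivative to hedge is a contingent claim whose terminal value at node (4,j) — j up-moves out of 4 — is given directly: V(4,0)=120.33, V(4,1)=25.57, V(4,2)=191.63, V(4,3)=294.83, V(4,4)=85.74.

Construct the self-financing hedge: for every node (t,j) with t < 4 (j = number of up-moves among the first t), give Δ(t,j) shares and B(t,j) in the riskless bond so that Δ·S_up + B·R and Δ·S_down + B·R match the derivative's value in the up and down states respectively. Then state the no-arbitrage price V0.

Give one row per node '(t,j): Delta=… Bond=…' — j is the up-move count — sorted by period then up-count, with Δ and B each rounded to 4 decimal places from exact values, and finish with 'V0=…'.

(0,0): Delta=-1.4060 Bond=399.1941
(1,0): Delta=2.0631 Bond=-92.4048
(1,1): Delta=-1.7410 Bond=494.2562
(2,0): Delta=3.3588 Bond=-246.2175
(2,1): Delta=1.9380 Bond=-77.4983
(2,2): Delta=-2.0962 Bond=606.8647
(3,0): Delta=-3.2590 Bond=322.1101
(3,1): Delta=3.9978 Bond=-341.4182
(3,2): Delta=1.7391 Bond=-46.3868
(3,3): Delta=-2.4665 Bond=738.4025
V0=127.8282

Risk-neutral probability p* = (R−d)/(u−d) = (1.06−0.77)/(1.1−0.77) = 0.8788.
At expiry t=4: V(4,0)=120.3300, V(4,1)=25.5700, V(4,2)=191.6300, V(4,3)=294.8300, V(4,4)=85.7400
(3,0): S=88.1109. Δ = (V_up−V_dn)/(S_up−S_dn) = (25.5700−120.3300)/(96.9220−67.8454) = -3.2590. V = [p*·25.5700 + (1−p*)·120.3300]/1.06 = 34.9585. B = V − Δ·S = 322.1101.
(3,1): S=125.8727. Δ = (V_up−V_dn)/(S_up−S_dn) = (191.6300−25.5700)/(138.4599−96.9220) = 3.9978. V = [p*·191.6300 + (1−p*)·25.5700]/1.06 = 161.7939. B = V − Δ·S = -341.4182.
(3,2): S=179.8181. Δ = (V_up−V_dn)/(S_up−S_dn) = (294.8300−191.6300)/(197.7999−138.4599) = 1.7391. V = [p*·294.8300 + (1−p*)·191.6300]/1.06 = 266.3405. B = V − Δ·S = -46.3868.
(3,3): S=256.8830. Δ = (V_up−V_dn)/(S_up−S_dn) = (85.7400−294.8300)/(282.5713−197.7999) = -2.4665. V = [p*·85.7400 + (1−p*)·294.8300]/1.06 = 104.7965. B = V − Δ·S = 738.4025.
(2,0): S=114.4297. Δ = (V_up−V_dn)/(S_up−S_dn) = (161.7939−34.9585)/(125.8727−88.1109) = 3.3588. V = [p*·161.7939 + (1−p*)·34.9585]/1.06 = 138.1320. B = V − Δ·S = -246.2175.
(2,1): S=163.4710. Δ = (V_up−V_dn)/(S_up−S_dn) = (266.3405−161.7939)/(179.8181−125.8727) = 1.9380. V = [p*·266.3405 + (1−p*)·161.7939]/1.06 = 239.3096. B = V − Δ·S = -77.4983.
(2,2): S=233.5300. Δ = (V_up−V_dn)/(S_up−S_dn) = (104.7965−266.3405)/(256.8830−179.8181) = -2.0962. V = [p*·104.7965 + (1−p*)·266.3405]/1.06 = 117.3373. B = V − Δ·S = 606.8647.
(1,0): S=148.6100. Δ = (V_up−V_dn)/(S_up−S_dn) = (239.3096−138.1320)/(163.4710−114.4297) = 2.0631. V = [p*·239.3096 + (1−p*)·138.1320]/1.06 = 214.1940. B = V − Δ·S = -92.4048.
(1,1): S=212.3000. Δ = (V_up−V_dn)/(S_up−S_dn) = (117.3373−239.3096)/(233.5300−163.4710) = -1.7410. V = [p*·117.3373 + (1−p*)·239.3096]/1.06 = 124.6432. B = V − Δ·S = 494.2562.
(0,0): S=193.0000. Δ = (V_up−V_dn)/(S_up−S_dn) = (124.6432−214.1940)/(212.3000−148.6100) = -1.4060. V = [p*·124.6432 + (1−p*)·214.1940]/1.06 = 127.8282. B = V − Δ·S = 399.1941.
Root portfolio cost Δ·193+B reproduces V0=127.8282.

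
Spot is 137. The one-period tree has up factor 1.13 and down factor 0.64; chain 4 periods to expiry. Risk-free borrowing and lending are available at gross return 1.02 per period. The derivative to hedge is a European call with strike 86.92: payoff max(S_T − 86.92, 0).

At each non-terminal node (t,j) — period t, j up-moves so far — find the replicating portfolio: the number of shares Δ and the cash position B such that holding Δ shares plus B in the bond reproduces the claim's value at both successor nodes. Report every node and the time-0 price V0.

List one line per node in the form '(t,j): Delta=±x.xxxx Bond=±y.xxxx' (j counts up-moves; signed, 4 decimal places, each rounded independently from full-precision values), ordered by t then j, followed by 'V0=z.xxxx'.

(0,0): Delta=0.8593 Bond=-56.8033
(1,0): Delta=0.5327 Bond=-29.3075
(1,1): Delta=0.9128 Bond=-66.2275
(2,0): Delta=0.0000 Bond=0.0000
(2,1): Delta=0.6201 Bond=-38.5471
(2,2): Delta=0.9608 Bond=-75.9482
(3,0): Delta=0.0000 Bond=0.0000
(3,1): Delta=0.0000 Bond=0.0000
(3,2): Delta=0.7217 Bond=-50.6996
(3,3): Delta=1.0000 Bond=-85.2157
V0=60.9165

Since d<R<u, set p* = (R−d)/(u−d) = 0.7755; price each node as the discounted p*-expectation of its children.
At expiry t=4: V(4,0)=0.0000, V(4,1)=0.0000, V(4,2)=0.0000, V(4,3)=39.5932, V(4,4)=136.4549
Node (3,0) S=35.9137: V=(p*·0.0000+(1−p*)·0.0000)/1.02=0.0000; Δ=(0.0000−0.0000)/(40.5825−22.9848)=0.0000; B=V−Δ·S=0.0000
Node (3,1) S=63.4102: V=(p*·0.0000+(1−p*)·0.0000)/1.02=0.0000; Δ=(0.0000−0.0000)/(71.6535−40.5825)=0.0000; B=V−Δ·S=0.0000
Node (3,2) S=111.9586: V=(p*·39.5932+(1−p*)·0.0000)/1.02=30.1029; Δ=(39.5932−0.0000)/(126.5132−71.6535)=0.7217; B=V−Δ·S=-50.6996
Node (3,3) S=197.6769: V=(p*·136.4549+(1−p*)·39.5932)/1.02=112.4612; Δ=(136.4549−39.5932)/(223.3749−126.5132)=1.0000; B=V−Δ·S=-85.2157
Node (2,0) S=56.1152: V=(p*·0.0000+(1−p*)·0.0000)/1.02=0.0000; Δ=(0.0000−0.0000)/(63.4102−35.9137)=0.0000; B=V−Δ·S=0.0000
Node (2,1) S=99.0784: V=(p*·30.1029+(1−p*)·0.0000)/1.02=22.8873; Δ=(30.1029−0.0000)/(111.9586−63.4102)=0.6201; B=V−Δ·S=-38.5471
Node (2,2) S=174.9353: V=(p*·112.4612+(1−p*)·30.1029)/1.02=92.1300; Δ=(112.4612−30.1029)/(197.6769−111.9586)=0.9608; B=V−Δ·S=-75.9482
Node (1,0) S=87.6800: V=(p*·22.8873+(1−p*)·0.0000)/1.02=17.4013; Δ=(22.8873−0.0000)/(99.0784−56.1152)=0.5327; B=V−Δ·S=-29.3075
Node (1,1) S=154.8100: V=(p*·92.1300+(1−p*)·22.8873)/1.02=75.0840; Δ=(92.1300−22.8873)/(174.9353−99.0784)=0.9128; B=V−Δ·S=-66.2275
Node (0,0) S=137.0000: V=(p*·75.0840+(1−p*)·17.4013)/1.02=60.9165; Δ=(75.0840−17.4013)/(154.8100−87.6800)=0.8593; B=V−Δ·S=-56.8033
Check: Δ(0,0)·S0 + B(0,0) = 60.9165 = V0.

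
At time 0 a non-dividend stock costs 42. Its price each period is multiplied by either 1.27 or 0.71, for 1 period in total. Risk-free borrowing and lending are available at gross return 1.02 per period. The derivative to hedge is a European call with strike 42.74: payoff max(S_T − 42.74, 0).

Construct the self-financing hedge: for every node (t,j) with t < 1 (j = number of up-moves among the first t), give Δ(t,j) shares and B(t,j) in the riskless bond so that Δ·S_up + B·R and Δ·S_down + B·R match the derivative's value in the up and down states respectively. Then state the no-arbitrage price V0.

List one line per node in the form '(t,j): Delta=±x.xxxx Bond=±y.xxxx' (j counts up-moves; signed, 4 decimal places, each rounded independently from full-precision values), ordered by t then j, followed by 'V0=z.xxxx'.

Risk-neutral probability p* = (R−d)/(u−d) = (1.02−0.71)/(1.27−0.71) = 0.5536.
Terminal values V(1,·): V(1,0)=0.0000, V(1,1)=10.6000
(0,0): S=42.0000. Δ = (V_up−V_dn)/(S_up−S_dn) = (10.6000−0.0000)/(53.3400−29.8200) = 0.4507. V = [p*·10.6000 + (1−p*)·0.0000]/1.02 = 5.7528. B = V − Δ·S = -13.1758.
Each (Δ,B) replicates both successor values, so the strategy is self-financing and V0 is arbitrage-free.

(0,0): Delta=0.4507 Bond=-13.1758
V0=5.7528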